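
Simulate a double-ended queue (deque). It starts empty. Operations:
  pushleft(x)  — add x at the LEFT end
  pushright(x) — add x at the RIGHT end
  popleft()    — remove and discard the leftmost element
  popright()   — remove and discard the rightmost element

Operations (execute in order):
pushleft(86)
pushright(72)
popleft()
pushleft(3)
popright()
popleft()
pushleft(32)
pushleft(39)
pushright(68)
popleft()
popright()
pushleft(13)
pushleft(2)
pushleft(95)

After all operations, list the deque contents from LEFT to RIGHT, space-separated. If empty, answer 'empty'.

pushleft(86): [86]
pushright(72): [86, 72]
popleft(): [72]
pushleft(3): [3, 72]
popright(): [3]
popleft(): []
pushleft(32): [32]
pushleft(39): [39, 32]
pushright(68): [39, 32, 68]
popleft(): [32, 68]
popright(): [32]
pushleft(13): [13, 32]
pushleft(2): [2, 13, 32]
pushleft(95): [95, 2, 13, 32]

Answer: 95 2 13 32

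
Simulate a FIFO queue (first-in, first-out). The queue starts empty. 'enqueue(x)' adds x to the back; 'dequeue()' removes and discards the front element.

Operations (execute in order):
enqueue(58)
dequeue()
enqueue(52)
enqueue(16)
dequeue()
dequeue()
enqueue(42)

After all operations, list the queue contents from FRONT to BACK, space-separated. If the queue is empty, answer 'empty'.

enqueue(58): [58]
dequeue(): []
enqueue(52): [52]
enqueue(16): [52, 16]
dequeue(): [16]
dequeue(): []
enqueue(42): [42]

Answer: 42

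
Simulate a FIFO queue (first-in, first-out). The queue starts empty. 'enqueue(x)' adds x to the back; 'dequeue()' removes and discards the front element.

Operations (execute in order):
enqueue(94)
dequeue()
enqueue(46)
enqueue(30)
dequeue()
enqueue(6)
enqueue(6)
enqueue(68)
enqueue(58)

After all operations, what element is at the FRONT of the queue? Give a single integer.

Answer: 30

Derivation:
enqueue(94): queue = [94]
dequeue(): queue = []
enqueue(46): queue = [46]
enqueue(30): queue = [46, 30]
dequeue(): queue = [30]
enqueue(6): queue = [30, 6]
enqueue(6): queue = [30, 6, 6]
enqueue(68): queue = [30, 6, 6, 68]
enqueue(58): queue = [30, 6, 6, 68, 58]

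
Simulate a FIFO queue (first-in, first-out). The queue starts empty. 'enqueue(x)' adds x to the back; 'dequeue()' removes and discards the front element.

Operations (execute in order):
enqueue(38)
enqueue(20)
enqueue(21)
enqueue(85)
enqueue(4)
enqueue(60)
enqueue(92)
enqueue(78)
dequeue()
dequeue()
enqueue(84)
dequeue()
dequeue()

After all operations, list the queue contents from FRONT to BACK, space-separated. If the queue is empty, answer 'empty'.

Answer: 4 60 92 78 84

Derivation:
enqueue(38): [38]
enqueue(20): [38, 20]
enqueue(21): [38, 20, 21]
enqueue(85): [38, 20, 21, 85]
enqueue(4): [38, 20, 21, 85, 4]
enqueue(60): [38, 20, 21, 85, 4, 60]
enqueue(92): [38, 20, 21, 85, 4, 60, 92]
enqueue(78): [38, 20, 21, 85, 4, 60, 92, 78]
dequeue(): [20, 21, 85, 4, 60, 92, 78]
dequeue(): [21, 85, 4, 60, 92, 78]
enqueue(84): [21, 85, 4, 60, 92, 78, 84]
dequeue(): [85, 4, 60, 92, 78, 84]
dequeue(): [4, 60, 92, 78, 84]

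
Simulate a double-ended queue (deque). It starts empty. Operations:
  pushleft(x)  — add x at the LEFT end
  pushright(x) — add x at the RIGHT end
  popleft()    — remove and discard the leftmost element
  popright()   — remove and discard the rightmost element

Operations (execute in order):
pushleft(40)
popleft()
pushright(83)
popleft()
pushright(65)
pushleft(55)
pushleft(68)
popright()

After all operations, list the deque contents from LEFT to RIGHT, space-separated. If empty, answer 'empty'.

pushleft(40): [40]
popleft(): []
pushright(83): [83]
popleft(): []
pushright(65): [65]
pushleft(55): [55, 65]
pushleft(68): [68, 55, 65]
popright(): [68, 55]

Answer: 68 55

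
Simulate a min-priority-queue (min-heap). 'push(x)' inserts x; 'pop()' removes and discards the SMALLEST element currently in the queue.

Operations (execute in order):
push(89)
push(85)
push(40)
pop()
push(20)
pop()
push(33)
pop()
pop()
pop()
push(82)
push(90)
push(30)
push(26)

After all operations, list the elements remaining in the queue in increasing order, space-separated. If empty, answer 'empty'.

push(89): heap contents = [89]
push(85): heap contents = [85, 89]
push(40): heap contents = [40, 85, 89]
pop() → 40: heap contents = [85, 89]
push(20): heap contents = [20, 85, 89]
pop() → 20: heap contents = [85, 89]
push(33): heap contents = [33, 85, 89]
pop() → 33: heap contents = [85, 89]
pop() → 85: heap contents = [89]
pop() → 89: heap contents = []
push(82): heap contents = [82]
push(90): heap contents = [82, 90]
push(30): heap contents = [30, 82, 90]
push(26): heap contents = [26, 30, 82, 90]

Answer: 26 30 82 90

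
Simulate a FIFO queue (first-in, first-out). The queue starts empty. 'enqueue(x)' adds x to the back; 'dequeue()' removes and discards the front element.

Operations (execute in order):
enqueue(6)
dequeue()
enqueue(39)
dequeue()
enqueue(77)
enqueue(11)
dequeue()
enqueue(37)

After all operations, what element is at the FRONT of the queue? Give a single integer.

Answer: 11

Derivation:
enqueue(6): queue = [6]
dequeue(): queue = []
enqueue(39): queue = [39]
dequeue(): queue = []
enqueue(77): queue = [77]
enqueue(11): queue = [77, 11]
dequeue(): queue = [11]
enqueue(37): queue = [11, 37]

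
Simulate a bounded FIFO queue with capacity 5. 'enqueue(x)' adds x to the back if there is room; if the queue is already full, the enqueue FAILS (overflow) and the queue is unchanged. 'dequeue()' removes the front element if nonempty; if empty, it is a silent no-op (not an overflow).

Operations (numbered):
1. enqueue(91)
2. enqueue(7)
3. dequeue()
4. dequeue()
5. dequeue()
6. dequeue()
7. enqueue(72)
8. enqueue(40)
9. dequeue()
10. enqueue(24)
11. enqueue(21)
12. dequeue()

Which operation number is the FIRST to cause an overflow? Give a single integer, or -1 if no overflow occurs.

Answer: -1

Derivation:
1. enqueue(91): size=1
2. enqueue(7): size=2
3. dequeue(): size=1
4. dequeue(): size=0
5. dequeue(): empty, no-op, size=0
6. dequeue(): empty, no-op, size=0
7. enqueue(72): size=1
8. enqueue(40): size=2
9. dequeue(): size=1
10. enqueue(24): size=2
11. enqueue(21): size=3
12. dequeue(): size=2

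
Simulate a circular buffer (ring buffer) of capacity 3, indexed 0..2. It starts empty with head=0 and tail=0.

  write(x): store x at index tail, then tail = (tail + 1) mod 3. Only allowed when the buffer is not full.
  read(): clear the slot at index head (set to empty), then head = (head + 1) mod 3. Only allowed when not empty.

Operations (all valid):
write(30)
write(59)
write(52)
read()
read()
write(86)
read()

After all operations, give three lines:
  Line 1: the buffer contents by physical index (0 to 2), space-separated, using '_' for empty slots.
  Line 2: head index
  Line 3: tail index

write(30): buf=[30 _ _], head=0, tail=1, size=1
write(59): buf=[30 59 _], head=0, tail=2, size=2
write(52): buf=[30 59 52], head=0, tail=0, size=3
read(): buf=[_ 59 52], head=1, tail=0, size=2
read(): buf=[_ _ 52], head=2, tail=0, size=1
write(86): buf=[86 _ 52], head=2, tail=1, size=2
read(): buf=[86 _ _], head=0, tail=1, size=1

Answer: 86 _ _
0
1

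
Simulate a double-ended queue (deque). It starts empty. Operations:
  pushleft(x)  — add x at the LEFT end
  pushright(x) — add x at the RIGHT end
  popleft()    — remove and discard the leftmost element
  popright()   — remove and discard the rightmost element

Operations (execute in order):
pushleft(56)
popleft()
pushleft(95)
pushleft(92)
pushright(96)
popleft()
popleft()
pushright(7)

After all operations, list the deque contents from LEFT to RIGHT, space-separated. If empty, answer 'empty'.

pushleft(56): [56]
popleft(): []
pushleft(95): [95]
pushleft(92): [92, 95]
pushright(96): [92, 95, 96]
popleft(): [95, 96]
popleft(): [96]
pushright(7): [96, 7]

Answer: 96 7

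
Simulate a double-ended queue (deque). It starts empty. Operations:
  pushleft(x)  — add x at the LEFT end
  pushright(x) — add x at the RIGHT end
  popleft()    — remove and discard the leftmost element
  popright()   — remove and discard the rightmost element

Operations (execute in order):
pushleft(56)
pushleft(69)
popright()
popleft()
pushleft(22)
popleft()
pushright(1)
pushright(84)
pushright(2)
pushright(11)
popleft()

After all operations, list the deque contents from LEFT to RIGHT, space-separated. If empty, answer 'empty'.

pushleft(56): [56]
pushleft(69): [69, 56]
popright(): [69]
popleft(): []
pushleft(22): [22]
popleft(): []
pushright(1): [1]
pushright(84): [1, 84]
pushright(2): [1, 84, 2]
pushright(11): [1, 84, 2, 11]
popleft(): [84, 2, 11]

Answer: 84 2 11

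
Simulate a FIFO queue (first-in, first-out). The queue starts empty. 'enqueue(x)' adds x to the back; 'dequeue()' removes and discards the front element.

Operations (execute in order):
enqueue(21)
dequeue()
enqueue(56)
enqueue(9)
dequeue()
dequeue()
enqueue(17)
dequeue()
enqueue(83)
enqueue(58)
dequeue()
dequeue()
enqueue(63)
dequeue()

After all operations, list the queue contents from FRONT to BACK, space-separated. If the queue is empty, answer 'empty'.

enqueue(21): [21]
dequeue(): []
enqueue(56): [56]
enqueue(9): [56, 9]
dequeue(): [9]
dequeue(): []
enqueue(17): [17]
dequeue(): []
enqueue(83): [83]
enqueue(58): [83, 58]
dequeue(): [58]
dequeue(): []
enqueue(63): [63]
dequeue(): []

Answer: empty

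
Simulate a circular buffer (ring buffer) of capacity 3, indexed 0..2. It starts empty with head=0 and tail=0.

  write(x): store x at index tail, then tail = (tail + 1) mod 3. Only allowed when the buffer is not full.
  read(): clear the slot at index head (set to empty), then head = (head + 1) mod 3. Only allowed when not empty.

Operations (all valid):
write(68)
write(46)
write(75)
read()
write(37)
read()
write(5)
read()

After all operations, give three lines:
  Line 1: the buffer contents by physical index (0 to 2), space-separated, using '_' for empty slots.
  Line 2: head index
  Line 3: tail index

Answer: 37 5 _
0
2

Derivation:
write(68): buf=[68 _ _], head=0, tail=1, size=1
write(46): buf=[68 46 _], head=0, tail=2, size=2
write(75): buf=[68 46 75], head=0, tail=0, size=3
read(): buf=[_ 46 75], head=1, tail=0, size=2
write(37): buf=[37 46 75], head=1, tail=1, size=3
read(): buf=[37 _ 75], head=2, tail=1, size=2
write(5): buf=[37 5 75], head=2, tail=2, size=3
read(): buf=[37 5 _], head=0, tail=2, size=2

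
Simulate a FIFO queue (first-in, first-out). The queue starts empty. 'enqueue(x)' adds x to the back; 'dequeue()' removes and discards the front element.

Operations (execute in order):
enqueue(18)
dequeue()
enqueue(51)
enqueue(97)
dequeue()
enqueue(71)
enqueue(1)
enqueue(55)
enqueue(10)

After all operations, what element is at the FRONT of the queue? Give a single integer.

Answer: 97

Derivation:
enqueue(18): queue = [18]
dequeue(): queue = []
enqueue(51): queue = [51]
enqueue(97): queue = [51, 97]
dequeue(): queue = [97]
enqueue(71): queue = [97, 71]
enqueue(1): queue = [97, 71, 1]
enqueue(55): queue = [97, 71, 1, 55]
enqueue(10): queue = [97, 71, 1, 55, 10]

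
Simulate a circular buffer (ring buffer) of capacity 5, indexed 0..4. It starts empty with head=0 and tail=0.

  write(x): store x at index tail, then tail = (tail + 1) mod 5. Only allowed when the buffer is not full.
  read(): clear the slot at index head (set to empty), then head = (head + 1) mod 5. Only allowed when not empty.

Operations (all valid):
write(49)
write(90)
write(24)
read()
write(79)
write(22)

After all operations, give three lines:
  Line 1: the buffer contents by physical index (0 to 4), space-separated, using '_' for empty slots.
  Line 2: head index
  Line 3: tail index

write(49): buf=[49 _ _ _ _], head=0, tail=1, size=1
write(90): buf=[49 90 _ _ _], head=0, tail=2, size=2
write(24): buf=[49 90 24 _ _], head=0, tail=3, size=3
read(): buf=[_ 90 24 _ _], head=1, tail=3, size=2
write(79): buf=[_ 90 24 79 _], head=1, tail=4, size=3
write(22): buf=[_ 90 24 79 22], head=1, tail=0, size=4

Answer: _ 90 24 79 22
1
0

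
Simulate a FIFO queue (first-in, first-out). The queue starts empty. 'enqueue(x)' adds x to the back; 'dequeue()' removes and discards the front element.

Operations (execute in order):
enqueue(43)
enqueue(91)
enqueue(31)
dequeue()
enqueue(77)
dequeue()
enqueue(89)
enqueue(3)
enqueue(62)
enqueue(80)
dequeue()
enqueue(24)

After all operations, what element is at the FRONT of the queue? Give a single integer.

enqueue(43): queue = [43]
enqueue(91): queue = [43, 91]
enqueue(31): queue = [43, 91, 31]
dequeue(): queue = [91, 31]
enqueue(77): queue = [91, 31, 77]
dequeue(): queue = [31, 77]
enqueue(89): queue = [31, 77, 89]
enqueue(3): queue = [31, 77, 89, 3]
enqueue(62): queue = [31, 77, 89, 3, 62]
enqueue(80): queue = [31, 77, 89, 3, 62, 80]
dequeue(): queue = [77, 89, 3, 62, 80]
enqueue(24): queue = [77, 89, 3, 62, 80, 24]

Answer: 77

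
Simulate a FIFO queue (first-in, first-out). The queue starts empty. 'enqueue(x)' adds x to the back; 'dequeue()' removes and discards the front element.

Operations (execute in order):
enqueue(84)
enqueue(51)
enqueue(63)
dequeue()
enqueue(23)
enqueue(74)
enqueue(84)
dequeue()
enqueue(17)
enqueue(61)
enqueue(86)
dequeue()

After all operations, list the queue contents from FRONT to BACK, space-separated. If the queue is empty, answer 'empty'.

enqueue(84): [84]
enqueue(51): [84, 51]
enqueue(63): [84, 51, 63]
dequeue(): [51, 63]
enqueue(23): [51, 63, 23]
enqueue(74): [51, 63, 23, 74]
enqueue(84): [51, 63, 23, 74, 84]
dequeue(): [63, 23, 74, 84]
enqueue(17): [63, 23, 74, 84, 17]
enqueue(61): [63, 23, 74, 84, 17, 61]
enqueue(86): [63, 23, 74, 84, 17, 61, 86]
dequeue(): [23, 74, 84, 17, 61, 86]

Answer: 23 74 84 17 61 86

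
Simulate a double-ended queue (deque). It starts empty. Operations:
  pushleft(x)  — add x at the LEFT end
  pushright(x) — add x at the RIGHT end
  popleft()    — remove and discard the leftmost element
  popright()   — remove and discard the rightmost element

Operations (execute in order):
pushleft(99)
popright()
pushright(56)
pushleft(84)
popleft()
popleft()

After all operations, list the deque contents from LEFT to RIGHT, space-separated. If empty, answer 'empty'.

Answer: empty

Derivation:
pushleft(99): [99]
popright(): []
pushright(56): [56]
pushleft(84): [84, 56]
popleft(): [56]
popleft(): []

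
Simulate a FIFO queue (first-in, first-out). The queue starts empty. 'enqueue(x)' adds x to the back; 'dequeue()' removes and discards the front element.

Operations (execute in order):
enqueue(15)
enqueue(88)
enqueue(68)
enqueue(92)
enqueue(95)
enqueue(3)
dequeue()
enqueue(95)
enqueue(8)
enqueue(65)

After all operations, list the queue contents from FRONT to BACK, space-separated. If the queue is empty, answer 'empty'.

enqueue(15): [15]
enqueue(88): [15, 88]
enqueue(68): [15, 88, 68]
enqueue(92): [15, 88, 68, 92]
enqueue(95): [15, 88, 68, 92, 95]
enqueue(3): [15, 88, 68, 92, 95, 3]
dequeue(): [88, 68, 92, 95, 3]
enqueue(95): [88, 68, 92, 95, 3, 95]
enqueue(8): [88, 68, 92, 95, 3, 95, 8]
enqueue(65): [88, 68, 92, 95, 3, 95, 8, 65]

Answer: 88 68 92 95 3 95 8 65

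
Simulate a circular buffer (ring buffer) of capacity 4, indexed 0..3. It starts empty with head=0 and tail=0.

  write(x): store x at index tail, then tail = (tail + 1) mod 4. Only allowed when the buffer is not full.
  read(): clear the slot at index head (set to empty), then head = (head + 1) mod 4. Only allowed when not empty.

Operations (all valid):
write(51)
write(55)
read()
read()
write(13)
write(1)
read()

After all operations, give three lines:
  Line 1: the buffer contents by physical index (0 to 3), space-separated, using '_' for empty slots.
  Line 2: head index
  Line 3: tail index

Answer: _ _ _ 1
3
0

Derivation:
write(51): buf=[51 _ _ _], head=0, tail=1, size=1
write(55): buf=[51 55 _ _], head=0, tail=2, size=2
read(): buf=[_ 55 _ _], head=1, tail=2, size=1
read(): buf=[_ _ _ _], head=2, tail=2, size=0
write(13): buf=[_ _ 13 _], head=2, tail=3, size=1
write(1): buf=[_ _ 13 1], head=2, tail=0, size=2
read(): buf=[_ _ _ 1], head=3, tail=0, size=1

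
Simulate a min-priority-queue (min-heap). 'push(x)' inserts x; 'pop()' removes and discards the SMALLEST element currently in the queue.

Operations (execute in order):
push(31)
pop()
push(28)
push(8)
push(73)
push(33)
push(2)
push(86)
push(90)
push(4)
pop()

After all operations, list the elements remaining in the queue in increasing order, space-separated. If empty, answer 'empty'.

Answer: 4 8 28 33 73 86 90

Derivation:
push(31): heap contents = [31]
pop() → 31: heap contents = []
push(28): heap contents = [28]
push(8): heap contents = [8, 28]
push(73): heap contents = [8, 28, 73]
push(33): heap contents = [8, 28, 33, 73]
push(2): heap contents = [2, 8, 28, 33, 73]
push(86): heap contents = [2, 8, 28, 33, 73, 86]
push(90): heap contents = [2, 8, 28, 33, 73, 86, 90]
push(4): heap contents = [2, 4, 8, 28, 33, 73, 86, 90]
pop() → 2: heap contents = [4, 8, 28, 33, 73, 86, 90]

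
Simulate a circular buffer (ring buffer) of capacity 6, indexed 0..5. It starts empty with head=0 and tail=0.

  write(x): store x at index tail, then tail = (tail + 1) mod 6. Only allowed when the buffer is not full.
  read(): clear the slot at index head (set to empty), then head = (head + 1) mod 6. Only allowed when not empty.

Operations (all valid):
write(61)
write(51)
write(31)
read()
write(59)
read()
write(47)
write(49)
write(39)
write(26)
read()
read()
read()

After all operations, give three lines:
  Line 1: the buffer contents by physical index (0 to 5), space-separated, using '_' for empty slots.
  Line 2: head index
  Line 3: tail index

write(61): buf=[61 _ _ _ _ _], head=0, tail=1, size=1
write(51): buf=[61 51 _ _ _ _], head=0, tail=2, size=2
write(31): buf=[61 51 31 _ _ _], head=0, tail=3, size=3
read(): buf=[_ 51 31 _ _ _], head=1, tail=3, size=2
write(59): buf=[_ 51 31 59 _ _], head=1, tail=4, size=3
read(): buf=[_ _ 31 59 _ _], head=2, tail=4, size=2
write(47): buf=[_ _ 31 59 47 _], head=2, tail=5, size=3
write(49): buf=[_ _ 31 59 47 49], head=2, tail=0, size=4
write(39): buf=[39 _ 31 59 47 49], head=2, tail=1, size=5
write(26): buf=[39 26 31 59 47 49], head=2, tail=2, size=6
read(): buf=[39 26 _ 59 47 49], head=3, tail=2, size=5
read(): buf=[39 26 _ _ 47 49], head=4, tail=2, size=4
read(): buf=[39 26 _ _ _ 49], head=5, tail=2, size=3

Answer: 39 26 _ _ _ 49
5
2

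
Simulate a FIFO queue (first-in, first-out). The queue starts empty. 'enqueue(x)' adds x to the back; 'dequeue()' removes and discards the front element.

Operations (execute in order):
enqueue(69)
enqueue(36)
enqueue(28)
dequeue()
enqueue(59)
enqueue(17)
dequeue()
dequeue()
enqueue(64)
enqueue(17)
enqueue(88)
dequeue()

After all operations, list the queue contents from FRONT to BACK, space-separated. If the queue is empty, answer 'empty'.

enqueue(69): [69]
enqueue(36): [69, 36]
enqueue(28): [69, 36, 28]
dequeue(): [36, 28]
enqueue(59): [36, 28, 59]
enqueue(17): [36, 28, 59, 17]
dequeue(): [28, 59, 17]
dequeue(): [59, 17]
enqueue(64): [59, 17, 64]
enqueue(17): [59, 17, 64, 17]
enqueue(88): [59, 17, 64, 17, 88]
dequeue(): [17, 64, 17, 88]

Answer: 17 64 17 88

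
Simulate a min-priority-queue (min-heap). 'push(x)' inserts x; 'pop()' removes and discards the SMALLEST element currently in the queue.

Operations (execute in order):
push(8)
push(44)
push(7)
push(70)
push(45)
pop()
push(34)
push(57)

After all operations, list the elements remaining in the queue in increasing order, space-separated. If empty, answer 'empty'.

push(8): heap contents = [8]
push(44): heap contents = [8, 44]
push(7): heap contents = [7, 8, 44]
push(70): heap contents = [7, 8, 44, 70]
push(45): heap contents = [7, 8, 44, 45, 70]
pop() → 7: heap contents = [8, 44, 45, 70]
push(34): heap contents = [8, 34, 44, 45, 70]
push(57): heap contents = [8, 34, 44, 45, 57, 70]

Answer: 8 34 44 45 57 70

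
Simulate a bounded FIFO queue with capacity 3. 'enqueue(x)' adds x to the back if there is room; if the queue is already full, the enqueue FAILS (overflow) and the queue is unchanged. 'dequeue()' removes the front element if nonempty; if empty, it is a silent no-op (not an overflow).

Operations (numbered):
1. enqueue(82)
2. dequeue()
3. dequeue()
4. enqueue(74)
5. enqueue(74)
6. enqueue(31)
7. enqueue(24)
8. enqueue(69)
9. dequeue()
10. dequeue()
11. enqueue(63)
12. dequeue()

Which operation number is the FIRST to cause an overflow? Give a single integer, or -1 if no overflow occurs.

1. enqueue(82): size=1
2. dequeue(): size=0
3. dequeue(): empty, no-op, size=0
4. enqueue(74): size=1
5. enqueue(74): size=2
6. enqueue(31): size=3
7. enqueue(24): size=3=cap → OVERFLOW (fail)
8. enqueue(69): size=3=cap → OVERFLOW (fail)
9. dequeue(): size=2
10. dequeue(): size=1
11. enqueue(63): size=2
12. dequeue(): size=1

Answer: 7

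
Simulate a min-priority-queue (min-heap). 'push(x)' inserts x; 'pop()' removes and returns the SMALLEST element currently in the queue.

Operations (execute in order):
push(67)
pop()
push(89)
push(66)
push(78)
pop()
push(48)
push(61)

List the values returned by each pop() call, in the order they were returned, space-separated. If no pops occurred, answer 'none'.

push(67): heap contents = [67]
pop() → 67: heap contents = []
push(89): heap contents = [89]
push(66): heap contents = [66, 89]
push(78): heap contents = [66, 78, 89]
pop() → 66: heap contents = [78, 89]
push(48): heap contents = [48, 78, 89]
push(61): heap contents = [48, 61, 78, 89]

Answer: 67 66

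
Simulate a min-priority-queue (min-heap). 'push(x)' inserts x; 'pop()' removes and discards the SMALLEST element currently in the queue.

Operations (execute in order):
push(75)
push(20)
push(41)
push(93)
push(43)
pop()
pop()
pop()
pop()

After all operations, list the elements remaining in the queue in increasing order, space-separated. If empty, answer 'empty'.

push(75): heap contents = [75]
push(20): heap contents = [20, 75]
push(41): heap contents = [20, 41, 75]
push(93): heap contents = [20, 41, 75, 93]
push(43): heap contents = [20, 41, 43, 75, 93]
pop() → 20: heap contents = [41, 43, 75, 93]
pop() → 41: heap contents = [43, 75, 93]
pop() → 43: heap contents = [75, 93]
pop() → 75: heap contents = [93]

Answer: 93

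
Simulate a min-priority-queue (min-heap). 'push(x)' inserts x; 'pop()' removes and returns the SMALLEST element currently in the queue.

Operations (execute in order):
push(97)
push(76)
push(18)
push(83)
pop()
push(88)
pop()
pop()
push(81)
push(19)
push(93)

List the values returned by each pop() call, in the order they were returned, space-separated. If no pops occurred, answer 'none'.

Answer: 18 76 83

Derivation:
push(97): heap contents = [97]
push(76): heap contents = [76, 97]
push(18): heap contents = [18, 76, 97]
push(83): heap contents = [18, 76, 83, 97]
pop() → 18: heap contents = [76, 83, 97]
push(88): heap contents = [76, 83, 88, 97]
pop() → 76: heap contents = [83, 88, 97]
pop() → 83: heap contents = [88, 97]
push(81): heap contents = [81, 88, 97]
push(19): heap contents = [19, 81, 88, 97]
push(93): heap contents = [19, 81, 88, 93, 97]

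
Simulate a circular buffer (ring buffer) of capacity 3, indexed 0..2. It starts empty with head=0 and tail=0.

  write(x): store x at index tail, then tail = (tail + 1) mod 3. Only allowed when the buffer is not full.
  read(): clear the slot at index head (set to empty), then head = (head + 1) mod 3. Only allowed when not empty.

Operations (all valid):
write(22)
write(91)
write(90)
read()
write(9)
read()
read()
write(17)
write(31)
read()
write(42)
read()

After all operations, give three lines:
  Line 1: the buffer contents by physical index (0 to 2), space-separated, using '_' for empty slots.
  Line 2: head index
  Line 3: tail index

Answer: 42 _ 31
2
1

Derivation:
write(22): buf=[22 _ _], head=0, tail=1, size=1
write(91): buf=[22 91 _], head=0, tail=2, size=2
write(90): buf=[22 91 90], head=0, tail=0, size=3
read(): buf=[_ 91 90], head=1, tail=0, size=2
write(9): buf=[9 91 90], head=1, tail=1, size=3
read(): buf=[9 _ 90], head=2, tail=1, size=2
read(): buf=[9 _ _], head=0, tail=1, size=1
write(17): buf=[9 17 _], head=0, tail=2, size=2
write(31): buf=[9 17 31], head=0, tail=0, size=3
read(): buf=[_ 17 31], head=1, tail=0, size=2
write(42): buf=[42 17 31], head=1, tail=1, size=3
read(): buf=[42 _ 31], head=2, tail=1, size=2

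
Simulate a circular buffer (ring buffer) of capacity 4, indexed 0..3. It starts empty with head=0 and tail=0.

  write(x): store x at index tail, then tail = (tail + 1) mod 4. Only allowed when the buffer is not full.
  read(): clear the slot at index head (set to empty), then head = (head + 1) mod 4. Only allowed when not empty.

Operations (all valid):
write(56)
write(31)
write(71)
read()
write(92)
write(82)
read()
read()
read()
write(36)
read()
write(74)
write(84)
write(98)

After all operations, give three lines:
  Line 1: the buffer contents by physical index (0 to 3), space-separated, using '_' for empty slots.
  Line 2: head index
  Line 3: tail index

write(56): buf=[56 _ _ _], head=0, tail=1, size=1
write(31): buf=[56 31 _ _], head=0, tail=2, size=2
write(71): buf=[56 31 71 _], head=0, tail=3, size=3
read(): buf=[_ 31 71 _], head=1, tail=3, size=2
write(92): buf=[_ 31 71 92], head=1, tail=0, size=3
write(82): buf=[82 31 71 92], head=1, tail=1, size=4
read(): buf=[82 _ 71 92], head=2, tail=1, size=3
read(): buf=[82 _ _ 92], head=3, tail=1, size=2
read(): buf=[82 _ _ _], head=0, tail=1, size=1
write(36): buf=[82 36 _ _], head=0, tail=2, size=2
read(): buf=[_ 36 _ _], head=1, tail=2, size=1
write(74): buf=[_ 36 74 _], head=1, tail=3, size=2
write(84): buf=[_ 36 74 84], head=1, tail=0, size=3
write(98): buf=[98 36 74 84], head=1, tail=1, size=4

Answer: 98 36 74 84
1
1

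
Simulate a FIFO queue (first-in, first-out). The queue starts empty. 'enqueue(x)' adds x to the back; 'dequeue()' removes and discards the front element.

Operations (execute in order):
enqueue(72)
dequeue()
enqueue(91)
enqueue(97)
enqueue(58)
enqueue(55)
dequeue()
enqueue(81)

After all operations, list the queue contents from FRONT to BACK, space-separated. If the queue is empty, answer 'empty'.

Answer: 97 58 55 81

Derivation:
enqueue(72): [72]
dequeue(): []
enqueue(91): [91]
enqueue(97): [91, 97]
enqueue(58): [91, 97, 58]
enqueue(55): [91, 97, 58, 55]
dequeue(): [97, 58, 55]
enqueue(81): [97, 58, 55, 81]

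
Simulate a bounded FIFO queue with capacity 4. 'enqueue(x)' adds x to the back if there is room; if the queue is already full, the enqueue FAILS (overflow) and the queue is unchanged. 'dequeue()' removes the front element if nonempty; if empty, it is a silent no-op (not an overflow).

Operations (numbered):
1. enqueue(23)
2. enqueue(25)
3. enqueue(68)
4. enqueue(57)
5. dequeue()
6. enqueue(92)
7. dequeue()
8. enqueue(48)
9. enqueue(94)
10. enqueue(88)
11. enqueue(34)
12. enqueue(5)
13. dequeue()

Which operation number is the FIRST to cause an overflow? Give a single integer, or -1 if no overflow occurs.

1. enqueue(23): size=1
2. enqueue(25): size=2
3. enqueue(68): size=3
4. enqueue(57): size=4
5. dequeue(): size=3
6. enqueue(92): size=4
7. dequeue(): size=3
8. enqueue(48): size=4
9. enqueue(94): size=4=cap → OVERFLOW (fail)
10. enqueue(88): size=4=cap → OVERFLOW (fail)
11. enqueue(34): size=4=cap → OVERFLOW (fail)
12. enqueue(5): size=4=cap → OVERFLOW (fail)
13. dequeue(): size=3

Answer: 9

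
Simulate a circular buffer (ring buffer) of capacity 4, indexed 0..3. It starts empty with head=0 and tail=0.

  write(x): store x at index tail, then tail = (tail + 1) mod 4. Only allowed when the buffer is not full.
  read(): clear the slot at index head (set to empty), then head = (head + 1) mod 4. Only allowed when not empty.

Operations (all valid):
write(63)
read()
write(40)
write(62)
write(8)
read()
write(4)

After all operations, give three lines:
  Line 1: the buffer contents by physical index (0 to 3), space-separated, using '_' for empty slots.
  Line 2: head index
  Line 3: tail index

write(63): buf=[63 _ _ _], head=0, tail=1, size=1
read(): buf=[_ _ _ _], head=1, tail=1, size=0
write(40): buf=[_ 40 _ _], head=1, tail=2, size=1
write(62): buf=[_ 40 62 _], head=1, tail=3, size=2
write(8): buf=[_ 40 62 8], head=1, tail=0, size=3
read(): buf=[_ _ 62 8], head=2, tail=0, size=2
write(4): buf=[4 _ 62 8], head=2, tail=1, size=3

Answer: 4 _ 62 8
2
1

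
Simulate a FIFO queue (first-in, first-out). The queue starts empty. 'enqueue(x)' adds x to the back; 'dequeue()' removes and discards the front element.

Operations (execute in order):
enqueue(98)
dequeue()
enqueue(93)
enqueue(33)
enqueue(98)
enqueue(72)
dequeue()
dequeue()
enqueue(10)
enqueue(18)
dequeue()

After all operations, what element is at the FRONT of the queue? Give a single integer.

enqueue(98): queue = [98]
dequeue(): queue = []
enqueue(93): queue = [93]
enqueue(33): queue = [93, 33]
enqueue(98): queue = [93, 33, 98]
enqueue(72): queue = [93, 33, 98, 72]
dequeue(): queue = [33, 98, 72]
dequeue(): queue = [98, 72]
enqueue(10): queue = [98, 72, 10]
enqueue(18): queue = [98, 72, 10, 18]
dequeue(): queue = [72, 10, 18]

Answer: 72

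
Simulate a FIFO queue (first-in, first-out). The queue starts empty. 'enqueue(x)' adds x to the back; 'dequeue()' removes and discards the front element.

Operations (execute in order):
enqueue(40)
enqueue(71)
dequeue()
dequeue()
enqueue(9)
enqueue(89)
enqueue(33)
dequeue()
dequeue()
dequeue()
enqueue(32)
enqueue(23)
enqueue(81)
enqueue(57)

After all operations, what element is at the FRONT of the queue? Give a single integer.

Answer: 32

Derivation:
enqueue(40): queue = [40]
enqueue(71): queue = [40, 71]
dequeue(): queue = [71]
dequeue(): queue = []
enqueue(9): queue = [9]
enqueue(89): queue = [9, 89]
enqueue(33): queue = [9, 89, 33]
dequeue(): queue = [89, 33]
dequeue(): queue = [33]
dequeue(): queue = []
enqueue(32): queue = [32]
enqueue(23): queue = [32, 23]
enqueue(81): queue = [32, 23, 81]
enqueue(57): queue = [32, 23, 81, 57]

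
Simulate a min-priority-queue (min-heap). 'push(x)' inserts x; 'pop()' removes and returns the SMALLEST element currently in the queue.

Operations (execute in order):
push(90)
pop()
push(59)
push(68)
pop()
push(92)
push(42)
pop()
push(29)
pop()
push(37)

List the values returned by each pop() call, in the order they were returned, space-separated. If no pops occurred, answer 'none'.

Answer: 90 59 42 29

Derivation:
push(90): heap contents = [90]
pop() → 90: heap contents = []
push(59): heap contents = [59]
push(68): heap contents = [59, 68]
pop() → 59: heap contents = [68]
push(92): heap contents = [68, 92]
push(42): heap contents = [42, 68, 92]
pop() → 42: heap contents = [68, 92]
push(29): heap contents = [29, 68, 92]
pop() → 29: heap contents = [68, 92]
push(37): heap contents = [37, 68, 92]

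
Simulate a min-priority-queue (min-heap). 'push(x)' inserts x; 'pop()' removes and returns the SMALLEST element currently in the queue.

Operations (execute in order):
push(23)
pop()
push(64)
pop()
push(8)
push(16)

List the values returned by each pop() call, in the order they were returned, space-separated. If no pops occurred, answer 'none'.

Answer: 23 64

Derivation:
push(23): heap contents = [23]
pop() → 23: heap contents = []
push(64): heap contents = [64]
pop() → 64: heap contents = []
push(8): heap contents = [8]
push(16): heap contents = [8, 16]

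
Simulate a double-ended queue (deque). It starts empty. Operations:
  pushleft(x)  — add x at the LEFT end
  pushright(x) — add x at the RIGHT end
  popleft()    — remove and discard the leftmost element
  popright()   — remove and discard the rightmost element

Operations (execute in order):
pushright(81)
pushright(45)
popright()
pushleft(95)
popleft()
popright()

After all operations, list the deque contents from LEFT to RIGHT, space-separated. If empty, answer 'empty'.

pushright(81): [81]
pushright(45): [81, 45]
popright(): [81]
pushleft(95): [95, 81]
popleft(): [81]
popright(): []

Answer: empty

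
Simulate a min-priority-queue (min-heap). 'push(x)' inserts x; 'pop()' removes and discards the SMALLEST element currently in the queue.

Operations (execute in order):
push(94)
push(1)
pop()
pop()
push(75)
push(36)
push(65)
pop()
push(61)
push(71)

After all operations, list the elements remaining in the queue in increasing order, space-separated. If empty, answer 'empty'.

push(94): heap contents = [94]
push(1): heap contents = [1, 94]
pop() → 1: heap contents = [94]
pop() → 94: heap contents = []
push(75): heap contents = [75]
push(36): heap contents = [36, 75]
push(65): heap contents = [36, 65, 75]
pop() → 36: heap contents = [65, 75]
push(61): heap contents = [61, 65, 75]
push(71): heap contents = [61, 65, 71, 75]

Answer: 61 65 71 75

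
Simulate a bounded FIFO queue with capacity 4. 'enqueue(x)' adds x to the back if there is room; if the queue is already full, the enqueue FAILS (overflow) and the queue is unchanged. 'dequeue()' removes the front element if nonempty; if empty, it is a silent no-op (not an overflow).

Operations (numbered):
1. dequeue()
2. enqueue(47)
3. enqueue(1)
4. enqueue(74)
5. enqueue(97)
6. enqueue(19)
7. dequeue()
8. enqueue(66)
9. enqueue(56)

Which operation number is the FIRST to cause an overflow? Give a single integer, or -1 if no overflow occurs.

1. dequeue(): empty, no-op, size=0
2. enqueue(47): size=1
3. enqueue(1): size=2
4. enqueue(74): size=3
5. enqueue(97): size=4
6. enqueue(19): size=4=cap → OVERFLOW (fail)
7. dequeue(): size=3
8. enqueue(66): size=4
9. enqueue(56): size=4=cap → OVERFLOW (fail)

Answer: 6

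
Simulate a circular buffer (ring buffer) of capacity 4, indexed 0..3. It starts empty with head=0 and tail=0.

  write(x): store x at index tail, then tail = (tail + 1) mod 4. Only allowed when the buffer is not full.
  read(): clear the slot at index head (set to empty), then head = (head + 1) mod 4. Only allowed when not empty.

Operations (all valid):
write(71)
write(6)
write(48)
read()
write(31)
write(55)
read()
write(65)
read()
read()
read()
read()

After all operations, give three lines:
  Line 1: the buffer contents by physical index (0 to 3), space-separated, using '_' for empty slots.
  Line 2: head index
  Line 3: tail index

write(71): buf=[71 _ _ _], head=0, tail=1, size=1
write(6): buf=[71 6 _ _], head=0, tail=2, size=2
write(48): buf=[71 6 48 _], head=0, tail=3, size=3
read(): buf=[_ 6 48 _], head=1, tail=3, size=2
write(31): buf=[_ 6 48 31], head=1, tail=0, size=3
write(55): buf=[55 6 48 31], head=1, tail=1, size=4
read(): buf=[55 _ 48 31], head=2, tail=1, size=3
write(65): buf=[55 65 48 31], head=2, tail=2, size=4
read(): buf=[55 65 _ 31], head=3, tail=2, size=3
read(): buf=[55 65 _ _], head=0, tail=2, size=2
read(): buf=[_ 65 _ _], head=1, tail=2, size=1
read(): buf=[_ _ _ _], head=2, tail=2, size=0

Answer: _ _ _ _
2
2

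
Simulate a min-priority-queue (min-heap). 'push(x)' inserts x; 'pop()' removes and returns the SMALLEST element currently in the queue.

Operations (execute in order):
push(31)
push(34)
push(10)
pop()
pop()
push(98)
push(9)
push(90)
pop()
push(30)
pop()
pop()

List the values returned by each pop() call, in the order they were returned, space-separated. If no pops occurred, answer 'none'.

Answer: 10 31 9 30 34

Derivation:
push(31): heap contents = [31]
push(34): heap contents = [31, 34]
push(10): heap contents = [10, 31, 34]
pop() → 10: heap contents = [31, 34]
pop() → 31: heap contents = [34]
push(98): heap contents = [34, 98]
push(9): heap contents = [9, 34, 98]
push(90): heap contents = [9, 34, 90, 98]
pop() → 9: heap contents = [34, 90, 98]
push(30): heap contents = [30, 34, 90, 98]
pop() → 30: heap contents = [34, 90, 98]
pop() → 34: heap contents = [90, 98]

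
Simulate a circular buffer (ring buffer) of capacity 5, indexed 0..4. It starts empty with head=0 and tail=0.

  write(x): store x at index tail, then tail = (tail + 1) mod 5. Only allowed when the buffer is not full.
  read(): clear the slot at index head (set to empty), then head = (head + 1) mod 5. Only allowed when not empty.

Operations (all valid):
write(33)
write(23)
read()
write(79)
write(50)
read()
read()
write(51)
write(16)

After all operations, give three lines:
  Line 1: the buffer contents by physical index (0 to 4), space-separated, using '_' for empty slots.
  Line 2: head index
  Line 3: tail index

Answer: 16 _ _ 50 51
3
1

Derivation:
write(33): buf=[33 _ _ _ _], head=0, tail=1, size=1
write(23): buf=[33 23 _ _ _], head=0, tail=2, size=2
read(): buf=[_ 23 _ _ _], head=1, tail=2, size=1
write(79): buf=[_ 23 79 _ _], head=1, tail=3, size=2
write(50): buf=[_ 23 79 50 _], head=1, tail=4, size=3
read(): buf=[_ _ 79 50 _], head=2, tail=4, size=2
read(): buf=[_ _ _ 50 _], head=3, tail=4, size=1
write(51): buf=[_ _ _ 50 51], head=3, tail=0, size=2
write(16): buf=[16 _ _ 50 51], head=3, tail=1, size=3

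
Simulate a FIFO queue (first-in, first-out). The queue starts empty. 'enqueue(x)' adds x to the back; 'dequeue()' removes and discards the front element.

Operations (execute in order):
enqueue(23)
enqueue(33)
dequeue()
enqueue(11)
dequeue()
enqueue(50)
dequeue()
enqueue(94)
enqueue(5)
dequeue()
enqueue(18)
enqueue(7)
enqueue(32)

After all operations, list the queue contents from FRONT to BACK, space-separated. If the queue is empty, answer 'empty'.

enqueue(23): [23]
enqueue(33): [23, 33]
dequeue(): [33]
enqueue(11): [33, 11]
dequeue(): [11]
enqueue(50): [11, 50]
dequeue(): [50]
enqueue(94): [50, 94]
enqueue(5): [50, 94, 5]
dequeue(): [94, 5]
enqueue(18): [94, 5, 18]
enqueue(7): [94, 5, 18, 7]
enqueue(32): [94, 5, 18, 7, 32]

Answer: 94 5 18 7 32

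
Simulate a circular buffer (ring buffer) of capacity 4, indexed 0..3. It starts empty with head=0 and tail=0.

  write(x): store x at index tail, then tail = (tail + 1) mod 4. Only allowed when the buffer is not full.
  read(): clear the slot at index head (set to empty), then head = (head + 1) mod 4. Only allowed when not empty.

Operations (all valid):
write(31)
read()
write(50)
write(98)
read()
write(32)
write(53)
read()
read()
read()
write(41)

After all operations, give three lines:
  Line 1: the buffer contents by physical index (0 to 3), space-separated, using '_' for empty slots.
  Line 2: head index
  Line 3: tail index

Answer: _ 41 _ _
1
2

Derivation:
write(31): buf=[31 _ _ _], head=0, tail=1, size=1
read(): buf=[_ _ _ _], head=1, tail=1, size=0
write(50): buf=[_ 50 _ _], head=1, tail=2, size=1
write(98): buf=[_ 50 98 _], head=1, tail=3, size=2
read(): buf=[_ _ 98 _], head=2, tail=3, size=1
write(32): buf=[_ _ 98 32], head=2, tail=0, size=2
write(53): buf=[53 _ 98 32], head=2, tail=1, size=3
read(): buf=[53 _ _ 32], head=3, tail=1, size=2
read(): buf=[53 _ _ _], head=0, tail=1, size=1
read(): buf=[_ _ _ _], head=1, tail=1, size=0
write(41): buf=[_ 41 _ _], head=1, tail=2, size=1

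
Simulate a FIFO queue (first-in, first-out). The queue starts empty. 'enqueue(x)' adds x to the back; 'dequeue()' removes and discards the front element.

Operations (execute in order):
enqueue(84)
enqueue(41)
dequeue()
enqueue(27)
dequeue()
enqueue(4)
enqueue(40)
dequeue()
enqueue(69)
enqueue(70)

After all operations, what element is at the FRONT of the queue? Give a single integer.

Answer: 4

Derivation:
enqueue(84): queue = [84]
enqueue(41): queue = [84, 41]
dequeue(): queue = [41]
enqueue(27): queue = [41, 27]
dequeue(): queue = [27]
enqueue(4): queue = [27, 4]
enqueue(40): queue = [27, 4, 40]
dequeue(): queue = [4, 40]
enqueue(69): queue = [4, 40, 69]
enqueue(70): queue = [4, 40, 69, 70]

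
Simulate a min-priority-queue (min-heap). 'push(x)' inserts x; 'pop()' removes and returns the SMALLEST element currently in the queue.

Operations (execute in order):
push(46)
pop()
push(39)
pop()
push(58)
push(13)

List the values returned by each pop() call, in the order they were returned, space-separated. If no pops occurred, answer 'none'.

push(46): heap contents = [46]
pop() → 46: heap contents = []
push(39): heap contents = [39]
pop() → 39: heap contents = []
push(58): heap contents = [58]
push(13): heap contents = [13, 58]

Answer: 46 39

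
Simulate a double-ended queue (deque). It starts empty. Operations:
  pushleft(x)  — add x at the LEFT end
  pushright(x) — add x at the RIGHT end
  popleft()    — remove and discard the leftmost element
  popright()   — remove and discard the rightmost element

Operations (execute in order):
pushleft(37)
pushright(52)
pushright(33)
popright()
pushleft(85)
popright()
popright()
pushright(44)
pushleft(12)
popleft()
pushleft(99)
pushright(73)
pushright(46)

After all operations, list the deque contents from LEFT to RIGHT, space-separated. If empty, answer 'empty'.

Answer: 99 85 44 73 46

Derivation:
pushleft(37): [37]
pushright(52): [37, 52]
pushright(33): [37, 52, 33]
popright(): [37, 52]
pushleft(85): [85, 37, 52]
popright(): [85, 37]
popright(): [85]
pushright(44): [85, 44]
pushleft(12): [12, 85, 44]
popleft(): [85, 44]
pushleft(99): [99, 85, 44]
pushright(73): [99, 85, 44, 73]
pushright(46): [99, 85, 44, 73, 46]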